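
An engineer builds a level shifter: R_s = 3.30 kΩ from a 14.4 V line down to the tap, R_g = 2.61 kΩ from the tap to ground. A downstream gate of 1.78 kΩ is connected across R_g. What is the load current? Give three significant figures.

R_g‖R_L = 1.058 kΩ; V_out = 14.4 × 1.058/4.358 = 3.497 V.
I_L = V_out / R_L = 3.497 / 1.78 kΩ = 1.96 mA.

I_L ≈ 1.96 mA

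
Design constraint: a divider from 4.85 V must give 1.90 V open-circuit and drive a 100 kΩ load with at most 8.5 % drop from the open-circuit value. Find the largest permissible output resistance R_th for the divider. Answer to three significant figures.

Loading drop = R_th/(R_th + R_L) ≤ 0.0850, so R_th ≤ R_L · ε/(1−ε) = 100 kΩ × 0.0850/0.9150 = 9.29 kΩ.

R_th ≤ 9.29 kΩ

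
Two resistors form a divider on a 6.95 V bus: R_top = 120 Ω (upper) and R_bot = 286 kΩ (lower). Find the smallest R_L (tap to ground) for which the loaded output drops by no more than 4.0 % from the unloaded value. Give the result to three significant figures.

R_L(min) ≈ 2.88 kΩ

Output resistance R_th = R_top‖R_bot = (120 × 286000)/286100 = 119.9 Ω.
The fractional drop is R_th/(R_th + R_L); requiring this ≤ 0.0400 gives R_L ≥ R_th(1/0.0400 − 1) = 119.9 × 24.00 = 2.88 kΩ.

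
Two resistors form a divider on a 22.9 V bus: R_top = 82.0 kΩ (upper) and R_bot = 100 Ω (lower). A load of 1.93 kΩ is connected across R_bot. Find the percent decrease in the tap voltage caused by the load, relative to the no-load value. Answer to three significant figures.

4.92 %

The divider's output (Thévenin) resistance is R_top‖R_bot = 99.88 Ω.
Fractional drop under load = R_th/(R_th + R_L) = 99.88 / (99.88 + 1930) = 0.04920.
So the output falls by 4.92 %.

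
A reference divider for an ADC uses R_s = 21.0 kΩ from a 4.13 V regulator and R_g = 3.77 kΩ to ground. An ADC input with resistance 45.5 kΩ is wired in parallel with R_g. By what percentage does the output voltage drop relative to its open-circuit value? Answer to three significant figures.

6.56 %

The divider's output (Thévenin) resistance is R_s‖R_g = 3.196 kΩ.
Fractional drop under load = R_th/(R_th + R_L) = 3.196 / (3.196 + 45.5) = 0.06564.
So the output falls by 6.56 %.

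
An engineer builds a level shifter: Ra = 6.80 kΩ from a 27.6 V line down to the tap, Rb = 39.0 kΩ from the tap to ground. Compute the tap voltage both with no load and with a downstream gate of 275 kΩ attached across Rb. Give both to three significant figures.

Open-circuit: V = 27.6 × 39.0/(6.80 + 39.0) = 23.5 V.
With the load, Rb becomes Rb‖R_L = 34.16 kΩ, so V = 27.6 × 34.16/40.96 = 23.0 V.

Unloaded: 23.5 V; loaded: 23.0 V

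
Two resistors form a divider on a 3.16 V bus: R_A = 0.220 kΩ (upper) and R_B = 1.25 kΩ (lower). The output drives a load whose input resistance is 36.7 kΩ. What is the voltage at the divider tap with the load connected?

V_out ≈ 2.67 V

The load sits in parallel with R_B: R_B‖R_L = (1250 × 36700) / (1250 + 36700) = 1209 Ω.
V_out = 3.16 × 1209 / (220 + 1209) = 3.16 × 1209/1429 = 2.67 V.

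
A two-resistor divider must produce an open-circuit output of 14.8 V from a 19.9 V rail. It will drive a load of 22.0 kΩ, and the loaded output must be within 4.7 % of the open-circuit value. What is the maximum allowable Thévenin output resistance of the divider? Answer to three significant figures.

Loading drop = R_th/(R_th + R_L) ≤ 0.0470, so R_th ≤ R_L · ε/(1−ε) = 22.0 kΩ × 0.0470/0.9530 = 1.08 kΩ.

R_th ≤ 1.08 kΩ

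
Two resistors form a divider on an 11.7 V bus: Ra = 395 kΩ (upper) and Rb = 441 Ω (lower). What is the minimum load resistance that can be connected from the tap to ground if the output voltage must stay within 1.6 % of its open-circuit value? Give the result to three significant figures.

Output resistance R_th = Ra‖Rb = (395000 × 441)/395400 = 440.5 Ω.
The fractional drop is R_th/(R_th + R_L); requiring this ≤ 0.0160 gives R_L ≥ R_th(1/0.0160 − 1) = 440.5 × 61.50 = 27.1 kΩ.

R_L(min) ≈ 27.1 kΩ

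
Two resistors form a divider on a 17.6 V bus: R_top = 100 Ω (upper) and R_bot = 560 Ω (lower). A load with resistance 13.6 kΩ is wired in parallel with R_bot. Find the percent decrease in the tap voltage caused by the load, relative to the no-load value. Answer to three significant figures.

0.620 %

The divider's output (Thévenin) resistance is R_top‖R_bot = 84.85 Ω.
Fractional drop under load = R_th/(R_th + R_L) = 84.85 / (84.85 + 13600) = 0.006200.
So the output falls by 0.620 %.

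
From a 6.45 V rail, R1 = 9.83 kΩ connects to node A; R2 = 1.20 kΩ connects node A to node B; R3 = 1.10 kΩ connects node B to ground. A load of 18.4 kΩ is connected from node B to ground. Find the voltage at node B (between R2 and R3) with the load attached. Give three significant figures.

V ≈ 0.555 V

At node B, R3 is in parallel with the load: R3‖R_L = 1.038 kΩ.
Below node A the resistance is R2 + (R3‖R_L) = 2.238 kΩ, so V_A = 6.45 × 2.238/12.07 = 1.196 V.
Then V_B = V_A × (R3‖R_L)/(R2 + R3‖R_L) = 1.196 × 1.038/2.238 = 0.555 V.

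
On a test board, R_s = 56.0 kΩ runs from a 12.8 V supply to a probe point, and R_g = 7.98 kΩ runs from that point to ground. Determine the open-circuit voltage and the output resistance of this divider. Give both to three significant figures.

V_th = 1.60 V, R_th = 6.98 kΩ

V_th is the open-circuit tap voltage: 12.8 × 7.98/(56.0 + 7.98) = 1.60 V.
With the supply zeroed, R_s and R_g appear in parallel from the tap: R_th = R_s‖R_g = (56.0 × 7.98)/63.98 = 6.98 kΩ.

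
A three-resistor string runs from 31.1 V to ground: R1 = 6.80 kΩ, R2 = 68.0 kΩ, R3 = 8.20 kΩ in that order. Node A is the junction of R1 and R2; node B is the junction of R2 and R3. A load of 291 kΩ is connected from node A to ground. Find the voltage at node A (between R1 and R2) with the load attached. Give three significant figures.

V ≈ 28.0 V

Below node A the series string R2+R3 = 76.20 kΩ sits in parallel with the 291 kΩ load: 60.39 kΩ.
V_A = 31.1 × 60.39/(6.80 + 60.39) = 28.0 V.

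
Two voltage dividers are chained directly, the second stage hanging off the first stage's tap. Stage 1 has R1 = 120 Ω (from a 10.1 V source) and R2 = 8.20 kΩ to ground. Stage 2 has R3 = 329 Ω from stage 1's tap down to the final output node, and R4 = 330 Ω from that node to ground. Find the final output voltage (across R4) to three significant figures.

Stage 2 presents R3+R4 = 659.0 Ω as a load on stage 1's tap.
Stage 1's lower leg becomes R2‖(R3+R4) = 610.0 Ω, so V_mid = 10.1 × 610.0/730.0 = 8.440 V.
Stage 2 is itself unloaded: V_out = V_mid × R4/(R3+R4) = 8.440 × 330/659.0 = 4.23 V.

V_out ≈ 4.23 V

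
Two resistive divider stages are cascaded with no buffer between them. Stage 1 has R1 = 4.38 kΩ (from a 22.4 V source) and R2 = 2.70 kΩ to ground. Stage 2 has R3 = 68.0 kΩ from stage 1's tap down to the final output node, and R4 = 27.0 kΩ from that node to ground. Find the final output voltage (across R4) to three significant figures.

Stage 2 presents R3+R4 = 95.00 kΩ as a load on stage 1's tap.
Stage 1's lower leg becomes R2‖(R3+R4) = 2.625 kΩ, so V_mid = 22.4 × 2.625/7.005 = 8.395 V.
Stage 2 is itself unloaded: V_out = V_mid × R4/(R3+R4) = 8.395 × 27.0/95.00 = 2.39 V.

V_out ≈ 2.39 V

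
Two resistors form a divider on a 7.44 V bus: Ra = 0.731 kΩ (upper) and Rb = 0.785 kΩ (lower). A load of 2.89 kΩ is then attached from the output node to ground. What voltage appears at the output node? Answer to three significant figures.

The load sits in parallel with Rb: Rb‖R_L = (785 × 2890) / (785 + 2890) = 617.3 Ω.
V_out = 7.44 × 617.3 / (731 + 617.3) = 7.44 × 617.3/1348 = 3.41 V.

V_out ≈ 3.41 V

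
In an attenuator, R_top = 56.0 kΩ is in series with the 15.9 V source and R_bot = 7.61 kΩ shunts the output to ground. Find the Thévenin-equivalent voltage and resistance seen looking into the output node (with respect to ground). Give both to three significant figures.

V_th is the open-circuit tap voltage: 15.9 × 7.61/(56.0 + 7.61) = 1.90 V.
With the supply zeroed, R_top and R_bot appear in parallel from the tap: R_th = R_top‖R_bot = (56.0 × 7.61)/63.61 = 6.70 kΩ.

V_th = 1.90 V, R_th = 6.70 kΩ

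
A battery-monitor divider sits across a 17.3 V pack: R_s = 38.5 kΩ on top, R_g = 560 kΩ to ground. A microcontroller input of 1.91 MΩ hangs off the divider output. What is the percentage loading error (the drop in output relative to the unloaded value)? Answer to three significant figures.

The divider's output (Thévenin) resistance is R_s‖R_g = 36.02 kΩ.
Fractional drop under load = R_th/(R_th + R_L) = 36.02 / (36.02 + 1910) = 0.01851.
So the output falls by 1.85 %.

1.85 %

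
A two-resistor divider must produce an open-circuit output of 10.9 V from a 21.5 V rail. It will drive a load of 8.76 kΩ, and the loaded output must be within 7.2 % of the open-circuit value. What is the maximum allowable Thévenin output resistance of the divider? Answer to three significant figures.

R_th ≤ 680 Ω

Loading drop = R_th/(R_th + R_L) ≤ 0.0720, so R_th ≤ R_L · ε/(1−ε) = 8.76 kΩ × 0.0720/0.9280 = 680 Ω.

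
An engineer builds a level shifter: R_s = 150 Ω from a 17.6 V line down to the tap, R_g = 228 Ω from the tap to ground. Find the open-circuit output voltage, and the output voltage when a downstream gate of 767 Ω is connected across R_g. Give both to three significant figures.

Unloaded: 10.6 V; loaded: 9.50 V

Open-circuit: V = 17.6 × 228/(150 + 228) = 10.6 V.
With the load, R_g becomes R_g‖R_L = 175.8 Ω, so V = 17.6 × 175.8/325.8 = 9.50 V.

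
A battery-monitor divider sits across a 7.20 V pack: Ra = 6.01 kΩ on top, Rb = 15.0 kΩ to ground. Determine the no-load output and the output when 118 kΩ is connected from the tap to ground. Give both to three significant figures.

Unloaded: 5.14 V; loaded: 4.96 V

Open-circuit: V = 7.20 × 15.0/(6.01 + 15.0) = 5.14 V.
With the load, Rb becomes Rb‖R_L = 13.31 kΩ, so V = 7.20 × 13.31/19.32 = 4.96 V.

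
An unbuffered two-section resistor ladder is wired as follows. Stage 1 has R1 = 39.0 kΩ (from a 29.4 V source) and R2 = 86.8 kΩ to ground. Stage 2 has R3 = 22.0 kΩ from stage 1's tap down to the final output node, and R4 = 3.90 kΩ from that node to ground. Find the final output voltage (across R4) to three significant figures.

Stage 2 presents R3+R4 = 25.90 kΩ as a load on stage 1's tap.
Stage 1's lower leg becomes R2‖(R3+R4) = 19.95 kΩ, so V_mid = 29.4 × 19.95/58.95 = 9.949 V.
Stage 2 is itself unloaded: V_out = V_mid × R4/(R3+R4) = 9.949 × 3.90/25.90 = 1.50 V.

V_out ≈ 1.50 V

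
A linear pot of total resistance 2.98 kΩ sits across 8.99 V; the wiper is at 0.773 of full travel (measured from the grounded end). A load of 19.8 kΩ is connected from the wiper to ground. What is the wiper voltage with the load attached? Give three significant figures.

V ≈ 6.77 V

The wiper splits the pot into (1−α)R = 676.5 Ω above and αR = 2304 Ω below.
Lower section ‖ load = 2063 Ω.
V_wiper = 8.99 × 2063/(676.5 + 2063) = 6.77 V.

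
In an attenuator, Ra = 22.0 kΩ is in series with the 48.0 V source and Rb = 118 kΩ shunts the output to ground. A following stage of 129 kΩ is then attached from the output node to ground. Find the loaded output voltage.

V_out ≈ 35.4 V

The load sits in parallel with Rb: Rb‖R_L = (118 × 129) / (118 + 129) = 61.63 kΩ.
V_out = 48.0 × 61.63 / (22.0 + 61.63) = 48.0 × 61.63/83.63 = 35.4 V.
(Unloaded it would have been 40.5 V.)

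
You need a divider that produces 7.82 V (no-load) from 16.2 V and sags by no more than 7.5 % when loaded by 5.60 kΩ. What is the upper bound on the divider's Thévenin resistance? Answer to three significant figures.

Loading drop = R_th/(R_th + R_L) ≤ 0.0750, so R_th ≤ R_L · ε/(1−ε) = 5.60 kΩ × 0.0750/0.9250 = 454 Ω.

R_th ≤ 454 Ω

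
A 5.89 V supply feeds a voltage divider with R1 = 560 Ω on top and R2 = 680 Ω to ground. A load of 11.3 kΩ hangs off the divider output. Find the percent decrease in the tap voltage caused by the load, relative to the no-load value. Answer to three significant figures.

The divider's output (Thévenin) resistance is R1‖R2 = 307.1 Ω.
Fractional drop under load = R_th/(R_th + R_L) = 307.1 / (307.1 + 11300) = 0.02646.
So the output falls by 2.65 %.

2.65 %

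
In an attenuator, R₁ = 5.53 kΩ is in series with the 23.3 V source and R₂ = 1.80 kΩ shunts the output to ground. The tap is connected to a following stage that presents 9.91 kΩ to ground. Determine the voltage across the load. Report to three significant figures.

The load sits in parallel with R₂: R₂‖R_L = (1.80 × 9.91) / (1.80 + 9.91) = 1.523 kΩ.
V_out = 23.3 × 1.523 / (5.53 + 1.523) = 23.3 × 1.523/7.053 = 5.03 V.

V_out ≈ 5.03 V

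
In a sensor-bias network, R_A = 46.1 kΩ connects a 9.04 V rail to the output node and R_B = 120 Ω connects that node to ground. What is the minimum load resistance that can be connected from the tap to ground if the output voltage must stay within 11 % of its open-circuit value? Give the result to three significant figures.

Output resistance R_th = R_A‖R_B = (46100 × 120)/46220 = 119.7 Ω.
The fractional drop is R_th/(R_th + R_L); requiring this ≤ 0.110 gives R_L ≥ R_th(1/0.110 − 1) = 119.7 × 8.091 = 968 Ω.

R_L(min) ≈ 968 Ω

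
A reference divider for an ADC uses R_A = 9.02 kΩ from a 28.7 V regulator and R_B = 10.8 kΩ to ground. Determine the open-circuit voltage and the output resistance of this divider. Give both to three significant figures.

V_th = 15.6 V, R_th = 4.92 kΩ

V_th is the open-circuit tap voltage: 28.7 × 10.8/(9.02 + 10.8) = 15.6 V.
With the supply zeroed, R_A and R_B appear in parallel from the tap: R_th = R_A‖R_B = (9.02 × 10.8)/19.82 = 4.92 kΩ.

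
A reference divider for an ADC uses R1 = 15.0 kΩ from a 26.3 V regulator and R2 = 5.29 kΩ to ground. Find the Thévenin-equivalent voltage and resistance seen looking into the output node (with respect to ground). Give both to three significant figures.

V_th = 6.86 V, R_th = 3.91 kΩ

V_th is the open-circuit tap voltage: 26.3 × 5.29/(15.0 + 5.29) = 6.86 V.
With the supply zeroed, R1 and R2 appear in parallel from the tap: R_th = R1‖R2 = (15.0 × 5.29)/20.29 = 3.91 kΩ.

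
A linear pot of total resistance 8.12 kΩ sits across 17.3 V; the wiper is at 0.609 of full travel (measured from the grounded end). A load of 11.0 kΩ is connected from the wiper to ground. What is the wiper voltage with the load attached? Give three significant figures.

V ≈ 8.96 V

The wiper splits the pot into (1−α)R = 3.175 kΩ above and αR = 4.945 kΩ below.
Lower section ‖ load = 3.411 kΩ.
V_wiper = 17.3 × 3.411/(3.175 + 3.411) = 8.96 V.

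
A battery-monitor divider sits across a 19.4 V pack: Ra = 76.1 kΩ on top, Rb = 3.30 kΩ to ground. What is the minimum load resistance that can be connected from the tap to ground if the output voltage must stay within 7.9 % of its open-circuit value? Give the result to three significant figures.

Output resistance R_th = Ra‖Rb = (76.1 × 3.30)/79.40 = 3.163 kΩ.
The fractional drop is R_th/(R_th + R_L); requiring this ≤ 0.0790 gives R_L ≥ R_th(1/0.0790 − 1) = 3.163 × 11.66 = 36.9 kΩ.

R_L(min) ≈ 36.9 kΩ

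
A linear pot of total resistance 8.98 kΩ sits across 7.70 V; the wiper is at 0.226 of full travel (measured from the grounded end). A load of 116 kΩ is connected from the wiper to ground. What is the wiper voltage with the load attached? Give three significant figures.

The wiper splits the pot into (1−α)R = 6.951 kΩ above and αR = 2.029 kΩ below.
Lower section ‖ load = 1.995 kΩ.
V_wiper = 7.70 × 1.995/(6.951 + 1.995) = 1.72 V.

V ≈ 1.72 V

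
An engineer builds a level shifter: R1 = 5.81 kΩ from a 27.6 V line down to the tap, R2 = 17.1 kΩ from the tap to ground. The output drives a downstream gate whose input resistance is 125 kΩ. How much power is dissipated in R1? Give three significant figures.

Total resistance from the source is R1 + (R2‖R_L) = 20.85 kΩ, so I = 27.6/20.85 kΩ = 1.324 mA.
P = I²·R1 = (1.324 mA)² × 5.81 kΩ = 10.2 mW.

P ≈ 10.2 mW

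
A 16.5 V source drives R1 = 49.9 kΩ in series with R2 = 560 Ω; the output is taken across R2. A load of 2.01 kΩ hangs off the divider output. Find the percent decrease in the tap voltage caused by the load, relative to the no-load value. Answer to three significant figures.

21.6 %

The divider's output (Thévenin) resistance is R1‖R2 = 553.8 Ω.
Fractional drop under load = R_th/(R_th + R_L) = 553.8 / (553.8 + 2010) = 0.2160.
So the output falls by 21.6 %.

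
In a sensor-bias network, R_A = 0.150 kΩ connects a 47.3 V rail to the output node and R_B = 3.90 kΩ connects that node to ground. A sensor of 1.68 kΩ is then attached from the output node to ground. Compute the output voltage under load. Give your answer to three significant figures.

V_out ≈ 41.9 V

The load sits in parallel with R_B: R_B‖R_L = (3900 × 1680) / (3900 + 1680) = 1174 Ω.
V_out = 47.3 × 1174 / (150 + 1174) = 47.3 × 1174/1324 = 41.9 V.
(Unloaded it would have been 45.5 V.)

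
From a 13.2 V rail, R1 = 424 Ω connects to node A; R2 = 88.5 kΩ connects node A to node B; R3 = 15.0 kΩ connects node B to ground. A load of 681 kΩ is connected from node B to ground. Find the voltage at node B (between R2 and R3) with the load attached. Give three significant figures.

V ≈ 1.87 V

At node B, R3 is in parallel with the load: R3‖R_L = 14680 Ω.
Below node A the resistance is R2 + (R3‖R_L) = 103200 Ω, so V_A = 13.2 × 103200/103600 = 13.15 V.
Then V_B = V_A × (R3‖R_L)/(R2 + R3‖R_L) = 13.15 × 14680/103200 = 1.87 V.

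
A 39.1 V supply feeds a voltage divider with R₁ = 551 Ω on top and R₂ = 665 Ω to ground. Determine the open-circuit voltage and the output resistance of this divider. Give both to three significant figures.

V_th = 21.4 V, R_th = 301 Ω

V_th is the open-circuit tap voltage: 39.1 × 665/(551 + 665) = 21.4 V.
With the supply zeroed, R₁ and R₂ appear in parallel from the tap: R_th = R₁‖R₂ = (551 × 665)/1216 = 301 Ω.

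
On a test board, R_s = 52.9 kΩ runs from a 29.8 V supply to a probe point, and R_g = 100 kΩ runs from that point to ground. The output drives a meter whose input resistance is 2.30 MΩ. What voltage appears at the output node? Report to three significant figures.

The load sits in parallel with R_g: R_g‖R_L = (100 × 2300) / (100 + 2300) = 95.83 kΩ.
V_out = 29.8 × 95.83 / (52.9 + 95.83) = 29.8 × 95.83/148.7 = 19.2 V.
(Unloaded it would have been 19.5 V.)

V_out ≈ 19.2 V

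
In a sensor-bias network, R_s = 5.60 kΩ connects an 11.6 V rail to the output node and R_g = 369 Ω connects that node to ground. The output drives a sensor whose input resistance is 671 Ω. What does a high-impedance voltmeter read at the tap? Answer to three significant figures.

V_out ≈ 0.473 V

The load sits in parallel with R_g: R_g‖R_L = (369 × 671) / (369 + 671) = 238.1 Ω.
V_out = 11.6 × 238.1 / (5600 + 238.1) = 11.6 × 238.1/5838 = 0.473 V.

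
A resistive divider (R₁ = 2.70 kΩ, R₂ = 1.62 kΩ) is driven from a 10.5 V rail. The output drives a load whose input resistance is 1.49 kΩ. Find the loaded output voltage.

V_out ≈ 2.34 V

The load sits in parallel with R₂: R₂‖R_L = (1.62 × 1.49) / (1.62 + 1.49) = 0.7761 kΩ.
V_out = 10.5 × 0.7761 / (2.70 + 0.7761) = 10.5 × 0.7761/3.476 = 2.34 V.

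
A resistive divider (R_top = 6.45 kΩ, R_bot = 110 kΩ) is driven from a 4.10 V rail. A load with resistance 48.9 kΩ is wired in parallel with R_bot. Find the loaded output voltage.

V_out ≈ 3.44 V

The load sits in parallel with R_bot: R_bot‖R_L = (110 × 48.9) / (110 + 48.9) = 33.85 kΩ.
V_out = 4.10 × 33.85 / (6.45 + 33.85) = 4.10 × 33.85/40.30 = 3.44 V.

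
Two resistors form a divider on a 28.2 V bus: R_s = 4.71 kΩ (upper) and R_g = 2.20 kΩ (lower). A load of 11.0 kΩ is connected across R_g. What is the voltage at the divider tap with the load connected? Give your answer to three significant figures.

The load sits in parallel with R_g: R_g‖R_L = (2.20 × 11.0) / (2.20 + 11.0) = 1.833 kΩ.
V_out = 28.2 × 1.833 / (4.71 + 1.833) = 28.2 × 1.833/6.543 = 7.90 V.

V_out ≈ 7.90 V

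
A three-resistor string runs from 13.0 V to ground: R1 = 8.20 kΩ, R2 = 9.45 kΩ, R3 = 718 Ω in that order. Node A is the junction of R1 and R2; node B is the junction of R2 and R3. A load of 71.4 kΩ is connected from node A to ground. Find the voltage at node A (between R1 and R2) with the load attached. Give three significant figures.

V ≈ 6.77 V

Below node A the series string R2+R3 = 10170 Ω sits in parallel with the 71400 Ω load: 8900 Ω.
V_A = 13.0 × 8900/(8200 + 8900) = 6.77 V.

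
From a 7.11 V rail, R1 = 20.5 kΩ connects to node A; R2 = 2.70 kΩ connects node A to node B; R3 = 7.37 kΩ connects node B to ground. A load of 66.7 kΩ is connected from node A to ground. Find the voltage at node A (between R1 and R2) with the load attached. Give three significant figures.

Below node A the series string R2+R3 = 10.07 kΩ sits in parallel with the 66.7 kΩ load: 8.749 kΩ.
V_A = 7.11 × 8.749/(20.5 + 8.749) = 2.13 V.

V ≈ 2.13 V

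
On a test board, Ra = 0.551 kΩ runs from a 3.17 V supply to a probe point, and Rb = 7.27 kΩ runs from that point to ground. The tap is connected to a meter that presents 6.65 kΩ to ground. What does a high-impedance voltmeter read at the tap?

V_out ≈ 2.74 V

The load sits in parallel with Rb: Rb‖R_L = (7270 × 6650) / (7270 + 6650) = 3473 Ω.
V_out = 3.17 × 3473 / (551 + 3473) = 3.17 × 3473/4024 = 2.74 V.
(Unloaded it would have been 2.95 V.)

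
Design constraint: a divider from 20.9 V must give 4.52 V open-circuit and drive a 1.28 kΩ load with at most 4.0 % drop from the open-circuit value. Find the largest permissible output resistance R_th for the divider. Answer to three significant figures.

R_th ≤ 53.3 Ω

Loading drop = R_th/(R_th + R_L) ≤ 0.0400, so R_th ≤ R_L · ε/(1−ε) = 1.28 kΩ × 0.0400/0.9600 = 53.3 Ω.
(Any R1, R2 with R2/(R1+R2) = 0.216 and R1‖R2 ≤ 53.3 Ω will meet the spec.)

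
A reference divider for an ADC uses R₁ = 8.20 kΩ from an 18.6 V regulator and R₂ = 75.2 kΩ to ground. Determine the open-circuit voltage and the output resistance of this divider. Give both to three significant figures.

V_th is the open-circuit tap voltage: 18.6 × 75.2/(8.20 + 75.2) = 16.8 V.
With the supply zeroed, R₁ and R₂ appear in parallel from the tap: R_th = R₁‖R₂ = (8.20 × 75.2)/83.40 = 7.39 kΩ.

V_th = 16.8 V, R_th = 7.39 kΩ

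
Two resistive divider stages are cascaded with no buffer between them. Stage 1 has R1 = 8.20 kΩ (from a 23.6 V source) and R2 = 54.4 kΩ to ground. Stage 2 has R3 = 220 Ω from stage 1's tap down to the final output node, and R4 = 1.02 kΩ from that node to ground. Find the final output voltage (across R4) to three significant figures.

Stage 2 presents R3+R4 = 1240 Ω as a load on stage 1's tap.
Stage 1's lower leg becomes R2‖(R3+R4) = 1212 Ω, so V_mid = 23.6 × 1212/9412 = 3.040 V.
Stage 2 is itself unloaded: V_out = V_mid × R4/(R3+R4) = 3.040 × 1020/1240 = 2.50 V.

V_out ≈ 2.50 V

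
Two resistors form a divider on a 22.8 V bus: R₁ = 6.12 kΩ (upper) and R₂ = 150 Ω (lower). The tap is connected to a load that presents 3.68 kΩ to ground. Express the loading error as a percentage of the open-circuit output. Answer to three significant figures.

The divider's output (Thévenin) resistance is R₁‖R₂ = 146.4 Ω.
Fractional drop under load = R_th/(R_th + R_L) = 146.4 / (146.4 + 3680) = 0.03826.
So the output falls by 3.83 %.

3.83 %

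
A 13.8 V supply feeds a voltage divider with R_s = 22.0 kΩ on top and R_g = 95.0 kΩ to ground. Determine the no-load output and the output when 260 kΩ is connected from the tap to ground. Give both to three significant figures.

Open-circuit: V = 13.8 × 95.0/(22.0 + 95.0) = 11.2 V.
With the load, R_g becomes R_g‖R_L = 69.58 kΩ, so V = 13.8 × 69.58/91.58 = 10.5 V.

Unloaded: 11.2 V; loaded: 10.5 V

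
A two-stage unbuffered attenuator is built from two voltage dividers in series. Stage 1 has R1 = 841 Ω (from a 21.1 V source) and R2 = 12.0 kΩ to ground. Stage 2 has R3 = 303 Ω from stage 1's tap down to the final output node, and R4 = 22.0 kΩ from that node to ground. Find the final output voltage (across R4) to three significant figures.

Stage 2 presents R3+R4 = 22300 Ω as a load on stage 1's tap.
Stage 1's lower leg becomes R2‖(R3+R4) = 7802 Ω, so V_mid = 21.1 × 7802/8643 = 19.05 V.
Stage 2 is itself unloaded: V_out = V_mid × R4/(R3+R4) = 19.05 × 22000/22300 = 18.8 V.

V_out ≈ 18.8 V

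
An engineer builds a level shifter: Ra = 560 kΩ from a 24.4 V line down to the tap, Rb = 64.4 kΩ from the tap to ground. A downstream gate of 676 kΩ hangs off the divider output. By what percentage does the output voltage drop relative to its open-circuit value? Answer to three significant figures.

7.87 %

The divider's output (Thévenin) resistance is Ra‖Rb = 57.76 kΩ.
Fractional drop under load = R_th/(R_th + R_L) = 57.76 / (57.76 + 676) = 0.07872.
So the output falls by 7.87 %.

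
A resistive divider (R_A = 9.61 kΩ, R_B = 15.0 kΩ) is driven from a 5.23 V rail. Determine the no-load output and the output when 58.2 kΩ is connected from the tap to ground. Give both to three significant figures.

Unloaded: 3.19 V; loaded: 2.90 V

Open-circuit: V = 5.23 × 15.0/(9.61 + 15.0) = 3.19 V.
With the load, R_B becomes R_B‖R_L = 11.93 kΩ, so V = 5.23 × 11.93/21.54 = 2.90 V.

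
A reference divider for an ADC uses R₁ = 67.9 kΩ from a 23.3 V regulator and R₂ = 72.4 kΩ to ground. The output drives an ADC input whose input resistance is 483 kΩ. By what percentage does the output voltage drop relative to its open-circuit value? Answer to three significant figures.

6.76 %

The divider's output (Thévenin) resistance is R₁‖R₂ = 35.04 kΩ.
Fractional drop under load = R_th/(R_th + R_L) = 35.04 / (35.04 + 483) = 0.06764.
So the output falls by 6.76 %.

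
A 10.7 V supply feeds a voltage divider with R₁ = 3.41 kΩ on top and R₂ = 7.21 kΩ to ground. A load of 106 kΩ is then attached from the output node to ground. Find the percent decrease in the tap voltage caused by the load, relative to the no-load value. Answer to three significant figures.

The divider's output (Thévenin) resistance is R₁‖R₂ = 2.315 kΩ.
Fractional drop under load = R_th/(R_th + R_L) = 2.315 / (2.315 + 106) = 0.02137.
So the output falls by 2.14 %.

2.14 %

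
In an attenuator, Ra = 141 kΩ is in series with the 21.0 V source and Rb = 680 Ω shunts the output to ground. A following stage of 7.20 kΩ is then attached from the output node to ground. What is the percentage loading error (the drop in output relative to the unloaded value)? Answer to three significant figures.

8.59 %

Unloaded V = 21.0 × 680/141700 = 0.10079 V.
Loaded: Rb‖R_L = 621.3 Ω, giving V = 21.0 × 621.3/141600 = 0.092131 V.
Drop = (0.10079 − 0.092131) / 0.10079 = 8.59 %.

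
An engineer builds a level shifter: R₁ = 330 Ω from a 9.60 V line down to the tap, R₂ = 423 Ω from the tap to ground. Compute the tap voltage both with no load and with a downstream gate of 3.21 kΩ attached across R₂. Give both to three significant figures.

Open-circuit: V = 9.60 × 423/(330 + 423) = 5.39 V.
With the load, R₂ becomes R₂‖R_L = 373.7 Ω, so V = 9.60 × 373.7/703.7 = 5.10 V.

Unloaded: 5.39 V; loaded: 5.10 V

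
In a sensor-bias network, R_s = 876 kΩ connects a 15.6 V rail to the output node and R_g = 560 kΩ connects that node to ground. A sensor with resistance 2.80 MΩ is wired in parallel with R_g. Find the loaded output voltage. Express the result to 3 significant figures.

V_out ≈ 5.42 V

The load sits in parallel with R_g: R_g‖R_L = (560 × 2800) / (560 + 2800) = 466.7 kΩ.
V_out = 15.6 × 466.7 / (876 + 466.7) = 15.6 × 466.7/1343 = 5.42 V.
(Unloaded it would have been 6.08 V.)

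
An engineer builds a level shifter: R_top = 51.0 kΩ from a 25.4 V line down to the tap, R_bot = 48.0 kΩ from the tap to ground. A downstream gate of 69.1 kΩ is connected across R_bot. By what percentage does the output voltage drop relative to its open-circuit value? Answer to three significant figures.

26.4 %

The divider's output (Thévenin) resistance is R_top‖R_bot = 24.73 kΩ.
Fractional drop under load = R_th/(R_th + R_L) = 24.73 / (24.73 + 69.1) = 0.2635.
So the output falls by 26.4 %.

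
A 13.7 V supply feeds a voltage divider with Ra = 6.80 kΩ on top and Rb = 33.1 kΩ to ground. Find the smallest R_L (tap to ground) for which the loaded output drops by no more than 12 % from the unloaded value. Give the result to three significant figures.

Output resistance R_th = Ra‖Rb = (6.80 × 33.1)/39.90 = 5.641 kΩ.
The fractional drop is R_th/(R_th + R_L); requiring this ≤ 0.120 gives R_L ≥ R_th(1/0.120 − 1) = 5.641 × 7.333 = 41.4 kΩ.

R_L(min) ≈ 41.4 kΩ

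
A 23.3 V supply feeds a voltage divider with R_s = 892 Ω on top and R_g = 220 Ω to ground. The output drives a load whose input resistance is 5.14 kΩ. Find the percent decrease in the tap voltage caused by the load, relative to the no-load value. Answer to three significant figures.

The divider's output (Thévenin) resistance is R_s‖R_g = 176.5 Ω.
Fractional drop under load = R_th/(R_th + R_L) = 176.5 / (176.5 + 5140) = 0.03319.
So the output falls by 3.32 %.

3.32 %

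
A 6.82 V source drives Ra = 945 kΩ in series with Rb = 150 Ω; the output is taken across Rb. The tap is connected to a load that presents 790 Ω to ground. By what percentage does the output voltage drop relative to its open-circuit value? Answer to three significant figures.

The divider's output (Thévenin) resistance is Ra‖Rb = 150.0 Ω.
Fractional drop under load = R_th/(R_th + R_L) = 150.0 / (150.0 + 790) = 0.1596.
So the output falls by 16.0 %.

16.0 %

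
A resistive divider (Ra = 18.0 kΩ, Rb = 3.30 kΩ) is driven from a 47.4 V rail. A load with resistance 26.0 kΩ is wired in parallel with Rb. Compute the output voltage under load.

The load sits in parallel with Rb: Rb‖R_L = (3.30 × 26.0) / (3.30 + 26.0) = 2.928 kΩ.
V_out = 47.4 × 2.928 / (18.0 + 2.928) = 47.4 × 2.928/20.93 = 6.63 V.

V_out ≈ 6.63 V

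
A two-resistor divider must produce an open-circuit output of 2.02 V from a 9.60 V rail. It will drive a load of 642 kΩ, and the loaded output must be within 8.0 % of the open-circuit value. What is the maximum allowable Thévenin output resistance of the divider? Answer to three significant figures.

R_th ≤ 55.8 kΩ

Loading drop = R_th/(R_th + R_L) ≤ 0.0800, so R_th ≤ R_L · ε/(1−ε) = 642 kΩ × 0.0800/0.9200 = 55.8 kΩ.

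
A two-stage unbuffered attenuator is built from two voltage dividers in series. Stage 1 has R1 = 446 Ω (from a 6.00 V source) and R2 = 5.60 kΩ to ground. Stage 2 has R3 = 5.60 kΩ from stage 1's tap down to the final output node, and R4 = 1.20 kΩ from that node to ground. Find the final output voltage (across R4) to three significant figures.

Stage 2 presents R3+R4 = 6800 Ω as a load on stage 1's tap.
Stage 1's lower leg becomes R2‖(R3+R4) = 3071 Ω, so V_mid = 6.00 × 3071/3517 = 5.239 V.
Stage 2 is itself unloaded: V_out = V_mid × R4/(R3+R4) = 5.239 × 1200/6800 = 0.925 V.

V_out ≈ 0.925 V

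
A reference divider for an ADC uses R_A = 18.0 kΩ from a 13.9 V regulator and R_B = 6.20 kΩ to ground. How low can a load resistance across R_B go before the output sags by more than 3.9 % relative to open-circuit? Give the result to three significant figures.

Output resistance R_th = R_A‖R_B = (18.0 × 6.20)/24.20 = 4.612 kΩ.
The fractional drop is R_th/(R_th + R_L); requiring this ≤ 0.0390 gives R_L ≥ R_th(1/0.0390 − 1) = 4.612 × 24.64 = 114 kΩ.

R_L(min) ≈ 114 kΩ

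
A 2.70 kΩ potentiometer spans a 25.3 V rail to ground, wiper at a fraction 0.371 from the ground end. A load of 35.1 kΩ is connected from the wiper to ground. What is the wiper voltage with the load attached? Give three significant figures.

The wiper splits the pot into (1−α)R = 1.698 kΩ above and αR = 1.002 kΩ below.
Lower section ‖ load = 0.9739 kΩ.
V_wiper = 25.3 × 0.9739/(1.698 + 0.9739) = 9.22 V.

V ≈ 9.22 V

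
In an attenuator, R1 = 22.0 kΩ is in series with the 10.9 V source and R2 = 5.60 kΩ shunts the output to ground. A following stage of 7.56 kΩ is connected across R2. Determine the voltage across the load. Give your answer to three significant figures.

The load sits in parallel with R2: R2‖R_L = (5.60 × 7.56) / (5.60 + 7.56) = 3.217 kΩ.
V_out = 10.9 × 3.217 / (22.0 + 3.217) = 10.9 × 3.217/25.22 = 1.39 V.

V_out ≈ 1.39 V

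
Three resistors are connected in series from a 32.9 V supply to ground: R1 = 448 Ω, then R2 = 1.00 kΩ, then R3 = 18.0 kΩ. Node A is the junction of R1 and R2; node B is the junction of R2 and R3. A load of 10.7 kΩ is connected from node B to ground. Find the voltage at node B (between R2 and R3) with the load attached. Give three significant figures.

At node B, R3 is in parallel with the load: R3‖R_L = 6711 Ω.
Below node A the resistance is R2 + (R3‖R_L) = 7711 Ω, so V_A = 32.9 × 7711/8159 = 31.09 V.
Then V_B = V_A × (R3‖R_L)/(R2 + R3‖R_L) = 31.09 × 6711/7711 = 27.1 V.

V ≈ 27.1 V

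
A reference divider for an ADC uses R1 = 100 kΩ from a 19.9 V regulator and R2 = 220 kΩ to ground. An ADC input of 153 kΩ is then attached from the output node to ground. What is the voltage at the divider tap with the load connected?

The load sits in parallel with R2: R2‖R_L = (220 × 153) / (220 + 153) = 90.24 kΩ.
V_out = 19.9 × 90.24 / (100 + 90.24) = 19.9 × 90.24/190.2 = 9.44 V.

V_out ≈ 9.44 V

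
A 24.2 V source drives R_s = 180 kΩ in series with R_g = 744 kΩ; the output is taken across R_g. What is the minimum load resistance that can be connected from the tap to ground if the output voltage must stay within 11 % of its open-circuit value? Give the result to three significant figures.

Output resistance R_th = R_s‖R_g = (180 × 744)/924.0 = 144.9 kΩ.
The fractional drop is R_th/(R_th + R_L); requiring this ≤ 0.110 gives R_L ≥ R_th(1/0.110 − 1) = 144.9 × 8.091 = 1.17 MΩ.

R_L(min) ≈ 1.17 MΩ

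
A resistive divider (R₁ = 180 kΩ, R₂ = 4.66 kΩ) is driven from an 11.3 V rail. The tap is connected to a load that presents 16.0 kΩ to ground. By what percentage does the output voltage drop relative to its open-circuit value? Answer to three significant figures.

22.1 %

Unloaded V = 11.3 × 4.66/184.7 = 0.2852 V.
Loaded: R₂‖R_L = 3.609 kΩ, giving V = 11.3 × 3.609/183.6 = 0.2221 V.
Drop = (0.2852 − 0.2221) / 0.2852 = 22.1 %.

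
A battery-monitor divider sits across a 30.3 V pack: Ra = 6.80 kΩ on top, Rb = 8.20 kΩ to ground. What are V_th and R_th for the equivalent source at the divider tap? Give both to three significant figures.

V_th = 16.6 V, R_th = 3.72 kΩ

V_th is the open-circuit tap voltage: 30.3 × 8.20/(6.80 + 8.20) = 16.6 V.
With the supply zeroed, Ra and Rb appear in parallel from the tap: R_th = Ra‖Rb = (6.80 × 8.20)/15.00 = 3.72 kΩ.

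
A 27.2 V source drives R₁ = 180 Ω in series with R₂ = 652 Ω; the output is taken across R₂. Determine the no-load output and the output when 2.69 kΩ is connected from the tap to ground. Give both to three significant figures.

Unloaded: 21.3 V; loaded: 20.3 V

Open-circuit: V = 27.2 × 652/(180 + 652) = 21.3 V.
With the load, R₂ becomes R₂‖R_L = 524.8 Ω, so V = 27.2 × 524.8/704.8 = 20.3 V.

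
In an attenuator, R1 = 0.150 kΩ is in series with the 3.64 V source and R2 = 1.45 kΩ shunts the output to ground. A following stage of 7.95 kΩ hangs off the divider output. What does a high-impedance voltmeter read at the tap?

The load sits in parallel with R2: R2‖R_L = (1450 × 7950) / (1450 + 7950) = 1226 Ω.
V_out = 3.64 × 1226 / (150 + 1226) = 3.64 × 1226/1376 = 3.24 V.

V_out ≈ 3.24 V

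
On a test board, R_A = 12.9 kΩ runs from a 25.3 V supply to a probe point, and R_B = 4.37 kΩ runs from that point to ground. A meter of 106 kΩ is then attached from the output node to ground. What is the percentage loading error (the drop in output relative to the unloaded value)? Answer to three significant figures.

The divider's output (Thévenin) resistance is R_A‖R_B = 3.264 kΩ.
Fractional drop under load = R_th/(R_th + R_L) = 3.264 / (3.264 + 106) = 0.02987.
So the output falls by 2.99 %.

2.99 %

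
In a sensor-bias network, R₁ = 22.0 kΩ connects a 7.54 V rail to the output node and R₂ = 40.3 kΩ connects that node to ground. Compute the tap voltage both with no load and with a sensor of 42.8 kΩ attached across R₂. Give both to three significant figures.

Unloaded: 4.88 V; loaded: 3.66 V

Open-circuit: V = 7.54 × 40.3/(22.0 + 40.3) = 4.88 V.
With the load, R₂ becomes R₂‖R_L = 20.76 kΩ, so V = 7.54 × 20.76/42.76 = 3.66 V.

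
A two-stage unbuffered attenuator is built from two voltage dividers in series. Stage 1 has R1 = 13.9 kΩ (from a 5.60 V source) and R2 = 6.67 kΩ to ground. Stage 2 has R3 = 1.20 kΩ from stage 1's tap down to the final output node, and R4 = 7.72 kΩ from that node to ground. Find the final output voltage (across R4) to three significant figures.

Stage 2 presents R3+R4 = 8.920 kΩ as a load on stage 1's tap.
Stage 1's lower leg becomes R2‖(R3+R4) = 3.816 kΩ, so V_mid = 5.60 × 3.816/17.72 = 1.206 V.
Stage 2 is itself unloaded: V_out = V_mid × R4/(R3+R4) = 1.206 × 7.72/8.920 = 1.04 V.

V_out ≈ 1.04 V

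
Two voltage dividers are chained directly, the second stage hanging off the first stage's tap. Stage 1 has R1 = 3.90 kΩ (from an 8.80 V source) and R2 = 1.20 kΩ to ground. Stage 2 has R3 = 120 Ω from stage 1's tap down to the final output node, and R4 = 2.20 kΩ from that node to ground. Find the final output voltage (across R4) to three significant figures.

Stage 2 presents R3+R4 = 2320 Ω as a load on stage 1's tap.
Stage 1's lower leg becomes R2‖(R3+R4) = 790.9 Ω, so V_mid = 8.80 × 790.9/4691 = 1.484 V.
Stage 2 is itself unloaded: V_out = V_mid × R4/(R3+R4) = 1.484 × 2200/2320 = 1.41 V.

V_out ≈ 1.41 V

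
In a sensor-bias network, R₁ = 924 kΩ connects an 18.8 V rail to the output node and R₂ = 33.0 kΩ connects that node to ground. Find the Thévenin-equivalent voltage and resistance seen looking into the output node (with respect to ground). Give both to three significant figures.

V_th = 0.648 V, R_th = 31.9 kΩ

V_th is the open-circuit tap voltage: 18.8 × 33.0/(924 + 33.0) = 0.648 V.
With the supply zeroed, R₁ and R₂ appear in parallel from the tap: R_th = R₁‖R₂ = (924 × 33.0)/957.0 = 31.9 kΩ.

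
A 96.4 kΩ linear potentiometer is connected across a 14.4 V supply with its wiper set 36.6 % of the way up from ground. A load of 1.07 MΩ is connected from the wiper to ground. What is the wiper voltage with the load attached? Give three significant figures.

The wiper splits the pot into (1−α)R = 61.12 kΩ above and αR = 35.28 kΩ below.
Lower section ‖ load = 34.16 kΩ.
V_wiper = 14.4 × 34.16/(61.12 + 34.16) = 5.16 V.

V ≈ 5.16 V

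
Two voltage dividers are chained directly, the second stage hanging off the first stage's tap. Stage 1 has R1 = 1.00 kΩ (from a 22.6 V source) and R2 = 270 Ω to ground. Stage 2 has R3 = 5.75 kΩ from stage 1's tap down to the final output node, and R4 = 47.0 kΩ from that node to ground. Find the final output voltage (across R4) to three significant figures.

V_out ≈ 4.26 V

Stage 2 presents R3+R4 = 52750 Ω as a load on stage 1's tap.
Stage 1's lower leg becomes R2‖(R3+R4) = 268.6 Ω, so V_mid = 22.6 × 268.6/1269 = 4.785 V.
Stage 2 is itself unloaded: V_out = V_mid × R4/(R3+R4) = 4.785 × 47000/52750 = 4.26 V.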